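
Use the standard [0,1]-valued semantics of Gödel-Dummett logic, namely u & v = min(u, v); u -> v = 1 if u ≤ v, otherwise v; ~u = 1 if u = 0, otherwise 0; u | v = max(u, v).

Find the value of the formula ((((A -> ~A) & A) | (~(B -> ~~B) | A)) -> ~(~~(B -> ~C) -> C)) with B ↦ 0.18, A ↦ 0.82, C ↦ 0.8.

0.00

~A: Gödel ¬ of 0.82 = 0 (operand ≠ 0)
(A -> ~A): 0.82 > 0, so result = 0
((A -> ~A) & A) = min(0, 0.82) = 0
~B: Gödel ¬ of 0.18 = 0 (operand ≠ 0)
~~B: Gödel ¬ of 0 = 1 (operand is 0)
(B -> ~~B): 0.18 ≤ 1, so result = 1
~(B -> ~~B): Gödel ¬ of 1 = 0 (operand ≠ 0)
(~(B -> ~~B) | A) = max(0, 0.82) = 0.82
(((A -> ~A) & A) | (~(B -> ~~B) | A)) = max(0, 0.82) = 0.82
~C: Gödel ¬ of 0.8 = 0 (operand ≠ 0)
(B -> ~C): 0.18 > 0, so result = 0
~(B -> ~C): Gödel ¬ of 0 = 1 (operand is 0)
~~(B -> ~C): Gödel ¬ of 1 = 0 (operand ≠ 0)
(~~(B -> ~C) -> C): 0 ≤ 0.8, so result = 1
~(~~(B -> ~C) -> C): Gödel ¬ of 1 = 0 (operand ≠ 0)
((((A -> ~A) & A) | (~(B -> ~~B) | A)) -> ~(~~(B -> ~C) -> C)): 0.82 > 0, so result = 0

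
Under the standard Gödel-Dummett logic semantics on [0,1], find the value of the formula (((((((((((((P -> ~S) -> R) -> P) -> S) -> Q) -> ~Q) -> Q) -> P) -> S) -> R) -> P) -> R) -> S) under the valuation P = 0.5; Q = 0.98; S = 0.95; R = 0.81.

0.95

~S: Gödel ¬ of 0.95 = 0 (operand ≠ 0)
(P -> ~S): 0.5 > 0, so result = 0
((P -> ~S) -> R): 0 ≤ 0.81, so result = 1
(((P -> ~S) -> R) -> P): 1 > 0.5, so result = 0.5
((((P -> ~S) -> R) -> P) -> S): 0.5 ≤ 0.95, so result = 1
(((((P -> ~S) -> R) -> P) -> S) -> Q): 1 > 0.98, so result = 0.98
~Q: Gödel ¬ of 0.98 = 0 (operand ≠ 0)
((((((P -> ~S) -> R) -> P) -> S) -> Q) -> ~Q): 0.98 > 0, so result = 0
(((((((P -> ~S) -> R) -> P) -> S) -> Q) -> ~Q) -> Q): 0 ≤ 0.98, so result = 1
((((((((P -> ~S) -> R) -> P) -> S) -> Q) -> ~Q) -> Q) -> P): 1 > 0.5, so result = 0.5
(((((((((P -> ~S) -> R) -> P) -> S) -> Q) -> ~Q) -> Q) -> P) -> S): 0.5 ≤ 0.95, so result = 1
((((((((((P -> ~S) -> R) -> P) -> S) -> Q) -> ~Q) -> Q) -> P) -> S) -> R): 1 > 0.81, so result = 0.81
(((((((((((P -> ~S) -> R) -> P) -> S) -> Q) -> ~Q) -> Q) -> P) -> S) -> R) -> P): 0.81 > 0.5, so result = 0.5
((((((((((((P -> ~S) -> R) -> P) -> S) -> Q) -> ~Q) -> Q) -> P) -> S) -> R) -> P) -> R): 0.5 ≤ 0.81, so result = 1
(((((((((((((P -> ~S) -> R) -> P) -> S) -> Q) -> ~Q) -> Q) -> P) -> S) -> R) -> P) -> R) -> S): 1 > 0.95, so result = 0.95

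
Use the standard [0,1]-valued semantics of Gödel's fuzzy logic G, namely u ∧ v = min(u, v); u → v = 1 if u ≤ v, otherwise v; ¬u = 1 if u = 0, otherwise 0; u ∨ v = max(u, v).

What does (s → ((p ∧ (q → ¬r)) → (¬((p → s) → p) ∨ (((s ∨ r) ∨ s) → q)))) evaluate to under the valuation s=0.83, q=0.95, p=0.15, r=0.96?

¬r: Gödel ¬ of 0.96 = 0 (operand ≠ 0)
(q → ¬r): 0.95 > 0, so result = 0
(p ∧ (q → ¬r)) = min(0.15, 0) = 0
(p → s): 0.15 ≤ 0.83, so result = 1
((p → s) → p): 1 > 0.15, so result = 0.15
¬((p → s) → p): Gödel ¬ of 0.15 = 0 (operand ≠ 0)
(s ∨ r) = max(0.83, 0.96) = 0.96
((s ∨ r) ∨ s) = max(0.96, 0.83) = 0.96
(((s ∨ r) ∨ s) → q): 0.96 > 0.95, so result = 0.95
(¬((p → s) → p) ∨ (((s ∨ r) ∨ s) → q)) = max(0, 0.95) = 0.95
((p ∧ (q → ¬r)) → (¬((p → s) → p) ∨ (((s ∨ r) ∨ s) → q))): 0 ≤ 0.95, so result = 1
(s → ((p ∧ (q → ¬r)) → (¬((p → s) → p) ∨ (((s ∨ r) ∨ s) → q)))): 0.83 ≤ 1, so result = 1

1.00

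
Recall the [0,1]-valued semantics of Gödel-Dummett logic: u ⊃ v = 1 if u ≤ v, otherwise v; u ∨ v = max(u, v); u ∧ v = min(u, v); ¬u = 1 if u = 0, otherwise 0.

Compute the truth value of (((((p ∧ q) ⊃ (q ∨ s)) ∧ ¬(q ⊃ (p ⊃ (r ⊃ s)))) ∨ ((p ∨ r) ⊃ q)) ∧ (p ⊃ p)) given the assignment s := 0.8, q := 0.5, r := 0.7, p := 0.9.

(p ∧ q) = min(0.9, 0.5) = 0.5
(q ∨ s) = max(0.5, 0.8) = 0.8
((p ∧ q) ⊃ (q ∨ s)): 0.5 ≤ 0.8, so result = 1
(r ⊃ s): 0.7 ≤ 0.8, so result = 1
(p ⊃ (r ⊃ s)): 0.9 ≤ 1, so result = 1
(q ⊃ (p ⊃ (r ⊃ s))): 0.5 ≤ 1, so result = 1
¬(q ⊃ (p ⊃ (r ⊃ s))): Gödel ¬ of 1 = 0 (operand ≠ 0)
(((p ∧ q) ⊃ (q ∨ s)) ∧ ¬(q ⊃ (p ⊃ (r ⊃ s)))) = min(1, 0) = 0
(p ∨ r) = max(0.9, 0.7) = 0.9
((p ∨ r) ⊃ q): 0.9 > 0.5, so result = 0.5
((((p ∧ q) ⊃ (q ∨ s)) ∧ ¬(q ⊃ (p ⊃ (r ⊃ s)))) ∨ ((p ∨ r) ⊃ q)) = max(0, 0.5) = 0.5
(p ⊃ p): 0.9 ≤ 0.9, so result = 1
(((((p ∧ q) ⊃ (q ∨ s)) ∧ ¬(q ⊃ (p ⊃ (r ⊃ s)))) ∨ ((p ∨ r) ⊃ q)) ∧ (p ⊃ p)) = min(0.5, 1) = 0.5

0.50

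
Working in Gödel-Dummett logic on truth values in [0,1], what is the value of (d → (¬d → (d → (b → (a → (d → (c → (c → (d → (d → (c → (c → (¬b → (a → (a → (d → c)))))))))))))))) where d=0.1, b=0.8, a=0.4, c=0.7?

1.00

¬d: Gödel ¬ of 0.1 = 0 (operand ≠ 0)
¬b: Gödel ¬ of 0.8 = 0 (operand ≠ 0)
(d → c): 0.1 ≤ 0.7, so result = 1
(a → (d → c)): 0.4 ≤ 1, so result = 1
(a → (a → (d → c))): 0.4 ≤ 1, so result = 1
(¬b → (a → (a → (d → c)))): 0 ≤ 1, so result = 1
(c → (¬b → (a → (a → (d → c))))): 0.7 ≤ 1, so result = 1
(c → (c → (¬b → (a → (a → (d → c)))))): 0.7 ≤ 1, so result = 1
(d → (c → (c → (¬b → (a → (a → (d → c))))))): 0.1 ≤ 1, so result = 1
(d → (d → (c → (c → (¬b → (a → (a → (d → c)))))))): 0.1 ≤ 1, so result = 1
(c → (d → (d → (c → (c → (¬b → (a → (a → (d → c))))))))): 0.7 ≤ 1, so result = 1
(c → (c → (d → (d → (c → (c → (¬b → (a → (a → (d → c)))))))))): 0.7 ≤ 1, so result = 1
(d → (c → (c → (d → (d → (c → (c → (¬b → (a → (a → (d → c))))))))))): 0.1 ≤ 1, so result = 1
(a → (d → (c → (c → (d → (d → (c → (c → (¬b → (a → (a → (d → c)))))))))))): 0.4 ≤ 1, so result = 1
(b → (a → (d → (c → (c → (d → (d → (c → (c → (¬b → (a → (a → (d → c))))))))))))): 0.8 ≤ 1, so result = 1
(d → (b → (a → (d → (c → (c → (d → (d → (c → (c → (¬b → (a → (a → (d → c)))))))))))))): 0.1 ≤ 1, so result = 1
(¬d → (d → (b → (a → (d → (c → (c → (d → (d → (c → (c → (¬b → (a → (a → (d → c))))))))))))))): 0 ≤ 1, so result = 1
(d → (¬d → (d → (b → (a → (d → (c → (c → (d → (d → (c → (c → (¬b → (a → (a → (d → c)))))))))))))))): 0.1 ≤ 1, so result = 1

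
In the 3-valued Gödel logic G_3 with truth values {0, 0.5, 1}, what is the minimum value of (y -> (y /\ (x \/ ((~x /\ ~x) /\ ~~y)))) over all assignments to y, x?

The minimum is attained at y = 1, x = 0.5:
  ~x: Gödel ¬ of 0.5 = 0 (operand ≠ 0)
  ~x: Gödel ¬ of 0.5 = 0 (operand ≠ 0)
  (~x /\ ~x) = min(0, 0) = 0
  ~y: Gödel ¬ of 1 = 0 (operand ≠ 0)
  ~~y: Gödel ¬ of 0 = 1 (operand is 0)
  ((~x /\ ~x) /\ ~~y) = min(0, 1) = 0
  (x \/ ((~x /\ ~x) /\ ~~y)) = max(0.5, 0) = 0.5
  (y /\ (x \/ ((~x /\ ~x) /\ ~~y))) = min(1, 0.5) = 0.5
  (y -> (y /\ (x \/ ((~x /\ ~x) /\ ~~y)))): 1 > 0.5, so result = 0.5
Checking all 9 assignments confirms none give a value below 0.50.

0.50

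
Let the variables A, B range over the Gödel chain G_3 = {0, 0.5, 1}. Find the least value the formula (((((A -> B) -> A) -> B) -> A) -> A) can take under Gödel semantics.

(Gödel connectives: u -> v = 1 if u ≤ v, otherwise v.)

0.50

The minimum is attained at A = 0.5, B = 0:
  (A -> B): 0.5 > 0, so result = 0
  ((A -> B) -> A): 0 ≤ 0.5, so result = 1
  (((A -> B) -> A) -> B): 1 > 0, so result = 0
  ((((A -> B) -> A) -> B) -> A): 0 ≤ 0.5, so result = 1
  (((((A -> B) -> A) -> B) -> A) -> A): 1 > 0.5, so result = 0.5
Checking all 9 assignments confirms none give a value below 0.50.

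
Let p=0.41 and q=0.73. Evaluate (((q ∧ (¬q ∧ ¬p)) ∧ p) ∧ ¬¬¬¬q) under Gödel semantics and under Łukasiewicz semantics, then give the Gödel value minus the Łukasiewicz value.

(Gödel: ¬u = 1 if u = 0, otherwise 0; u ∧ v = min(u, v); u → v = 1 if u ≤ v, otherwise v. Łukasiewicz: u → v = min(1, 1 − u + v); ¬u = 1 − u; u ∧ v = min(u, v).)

-0.27

Gödel evaluation:
  ¬q: Gödel ¬ of 0.73 = 0 (operand ≠ 0)
  ¬p: Gödel ¬ of 0.41 = 0 (operand ≠ 0)
  (¬q ∧ ¬p) = min(0, 0) = 0
  (q ∧ (¬q ∧ ¬p)) = min(0.73, 0) = 0
  ((q ∧ (¬q ∧ ¬p)) ∧ p) = min(0, 0.41) = 0
  ¬q: Gödel ¬ of 0.73 = 0 (operand ≠ 0)
  ¬¬q: Gödel ¬ of 0 = 1 (operand is 0)
  ¬¬¬q: Gödel ¬ of 1 = 0 (operand ≠ 0)
  ¬¬¬¬q: Gödel ¬ of 0 = 1 (operand is 0)
  (((q ∧ (¬q ∧ ¬p)) ∧ p) ∧ ¬¬¬¬q) = min(0, 1) = 0
  Gödel value = 0
Łukasiewicz evaluation:
  ¬q: Łukasiewicz ¬ gives 1 − 0.73 = 0.27
  ¬p: Łukasiewicz ¬ gives 1 − 0.41 = 0.59
  (¬q ∧ ¬p) = min(0.27, 0.59) = 0.27
  (q ∧ (¬q ∧ ¬p)) = min(0.73, 0.27) = 0.27
  ((q ∧ (¬q ∧ ¬p)) ∧ p) = min(0.27, 0.41) = 0.27
  ¬q: Łukasiewicz ¬ gives 1 − 0.73 = 0.27
  ¬¬q: Łukasiewicz ¬ gives 1 − 0.27 = 0.73
  ¬¬¬q: Łukasiewicz ¬ gives 1 − 0.73 = 0.27
  ¬¬¬¬q: Łukasiewicz ¬ gives 1 − 0.27 = 0.73
  (((q ∧ (¬q ∧ ¬p)) ∧ p) ∧ ¬¬¬¬q) = min(0.27, 0.73) = 0.27
  Łukasiewicz value = 0.27
Difference: 0 − 0.27 = -0.27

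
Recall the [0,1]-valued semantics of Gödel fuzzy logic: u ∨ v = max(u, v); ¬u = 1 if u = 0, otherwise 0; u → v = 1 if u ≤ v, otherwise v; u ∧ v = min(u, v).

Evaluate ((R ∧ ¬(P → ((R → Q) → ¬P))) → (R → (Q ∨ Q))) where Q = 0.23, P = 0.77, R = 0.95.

(R → Q): 0.95 > 0.23, so result = 0.23
¬P: Gödel ¬ of 0.77 = 0 (operand ≠ 0)
((R → Q) → ¬P): 0.23 > 0, so result = 0
(P → ((R → Q) → ¬P)): 0.77 > 0, so result = 0
¬(P → ((R → Q) → ¬P)): Gödel ¬ of 0 = 1 (operand is 0)
(R ∧ ¬(P → ((R → Q) → ¬P))) = min(0.95, 1) = 0.95
(Q ∨ Q) = max(0.23, 0.23) = 0.23
(R → (Q ∨ Q)): 0.95 > 0.23, so result = 0.23
((R ∧ ¬(P → ((R → Q) → ¬P))) → (R → (Q ∨ Q))): 0.95 > 0.23, so result = 0.23

0.23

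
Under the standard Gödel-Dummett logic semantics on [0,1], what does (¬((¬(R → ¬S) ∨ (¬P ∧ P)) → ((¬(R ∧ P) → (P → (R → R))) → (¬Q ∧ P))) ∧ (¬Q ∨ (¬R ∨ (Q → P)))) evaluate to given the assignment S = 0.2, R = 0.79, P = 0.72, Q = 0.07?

¬S: Gödel ¬ of 0.2 = 0 (operand ≠ 0)
(R → ¬S): 0.79 > 0, so result = 0
¬(R → ¬S): Gödel ¬ of 0 = 1 (operand is 0)
¬P: Gödel ¬ of 0.72 = 0 (operand ≠ 0)
(¬P ∧ P) = min(0, 0.72) = 0
(¬(R → ¬S) ∨ (¬P ∧ P)) = max(1, 0) = 1
(R ∧ P) = min(0.79, 0.72) = 0.72
¬(R ∧ P): Gödel ¬ of 0.72 = 0 (operand ≠ 0)
(R → R): 0.79 ≤ 0.79, so result = 1
(P → (R → R)): 0.72 ≤ 1, so result = 1
(¬(R ∧ P) → (P → (R → R))): 0 ≤ 1, so result = 1
¬Q: Gödel ¬ of 0.07 = 0 (operand ≠ 0)
(¬Q ∧ P) = min(0, 0.72) = 0
((¬(R ∧ P) → (P → (R → R))) → (¬Q ∧ P)): 1 > 0, so result = 0
((¬(R → ¬S) ∨ (¬P ∧ P)) → ((¬(R ∧ P) → (P → (R → R))) → (¬Q ∧ P))): 1 > 0, so result = 0
¬((¬(R → ¬S) ∨ (¬P ∧ P)) → ((¬(R ∧ P) → (P → (R → R))) → (¬Q ∧ P))): Gödel ¬ of 0 = 1 (operand is 0)
¬Q: Gödel ¬ of 0.07 = 0 (operand ≠ 0)
¬R: Gödel ¬ of 0.79 = 0 (operand ≠ 0)
(Q → P): 0.07 ≤ 0.72, so result = 1
(¬R ∨ (Q → P)) = max(0, 1) = 1
(¬Q ∨ (¬R ∨ (Q → P))) = max(0, 1) = 1
(¬((¬(R → ¬S) ∨ (¬P ∧ P)) → ((¬(R ∧ P) → (P → (R → R))) → (¬Q ∧ P))) ∧ (¬Q ∨ (¬R ∨ (Q → P)))) = min(1, 1) = 1

1.00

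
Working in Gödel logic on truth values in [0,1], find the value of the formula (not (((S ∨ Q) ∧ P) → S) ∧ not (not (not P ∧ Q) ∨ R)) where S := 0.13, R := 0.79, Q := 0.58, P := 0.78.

0.00

(S ∨ Q) = max(0.13, 0.58) = 0.58
((S ∨ Q) ∧ P) = min(0.58, 0.78) = 0.58
(((S ∨ Q) ∧ P) → S): 0.58 > 0.13, so result = 0.13
not (((S ∨ Q) ∧ P) → S): Gödel ¬ of 0.13 = 0 (operand ≠ 0)
not P: Gödel ¬ of 0.78 = 0 (operand ≠ 0)
(not P ∧ Q) = min(0, 0.58) = 0
not (not P ∧ Q): Gödel ¬ of 0 = 1 (operand is 0)
(not (not P ∧ Q) ∨ R) = max(1, 0.79) = 1
not (not (not P ∧ Q) ∨ R): Gödel ¬ of 1 = 0 (operand ≠ 0)
(not (((S ∨ Q) ∧ P) → S) ∧ not (not (not P ∧ Q) ∨ R)) = min(0, 0) = 0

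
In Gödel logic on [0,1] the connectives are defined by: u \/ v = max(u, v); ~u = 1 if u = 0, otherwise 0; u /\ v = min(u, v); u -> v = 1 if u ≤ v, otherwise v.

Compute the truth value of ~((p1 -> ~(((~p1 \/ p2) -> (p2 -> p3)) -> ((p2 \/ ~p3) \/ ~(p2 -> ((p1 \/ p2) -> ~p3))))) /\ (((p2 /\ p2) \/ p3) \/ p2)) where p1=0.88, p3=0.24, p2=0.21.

~p1: Gödel ¬ of 0.88 = 0 (operand ≠ 0)
(~p1 \/ p2) = max(0, 0.21) = 0.21
(p2 -> p3): 0.21 ≤ 0.24, so result = 1
((~p1 \/ p2) -> (p2 -> p3)): 0.21 ≤ 1, so result = 1
~p3: Gödel ¬ of 0.24 = 0 (operand ≠ 0)
(p2 \/ ~p3) = max(0.21, 0) = 0.21
(p1 \/ p2) = max(0.88, 0.21) = 0.88
~p3: Gödel ¬ of 0.24 = 0 (operand ≠ 0)
((p1 \/ p2) -> ~p3): 0.88 > 0, so result = 0
(p2 -> ((p1 \/ p2) -> ~p3)): 0.21 > 0, so result = 0
~(p2 -> ((p1 \/ p2) -> ~p3)): Gödel ¬ of 0 = 1 (operand is 0)
((p2 \/ ~p3) \/ ~(p2 -> ((p1 \/ p2) -> ~p3))) = max(0.21, 1) = 1
(((~p1 \/ p2) -> (p2 -> p3)) -> ((p2 \/ ~p3) \/ ~(p2 -> ((p1 \/ p2) -> ~p3)))): 1 ≤ 1, so result = 1
~(((~p1 \/ p2) -> (p2 -> p3)) -> ((p2 \/ ~p3) \/ ~(p2 -> ((p1 \/ p2) -> ~p3)))): Gödel ¬ of 1 = 0 (operand ≠ 0)
(p1 -> ~(((~p1 \/ p2) -> (p2 -> p3)) -> ((p2 \/ ~p3) \/ ~(p2 -> ((p1 \/ p2) -> ~p3))))): 0.88 > 0, so result = 0
(p2 /\ p2) = min(0.21, 0.21) = 0.21
((p2 /\ p2) \/ p3) = max(0.21, 0.24) = 0.24
(((p2 /\ p2) \/ p3) \/ p2) = max(0.24, 0.21) = 0.24
((p1 -> ~(((~p1 \/ p2) -> (p2 -> p3)) -> ((p2 \/ ~p3) \/ ~(p2 -> ((p1 \/ p2) -> ~p3))))) /\ (((p2 /\ p2) \/ p3) \/ p2)) = min(0, 0.24) = 0
~((p1 -> ~(((~p1 \/ p2) -> (p2 -> p3)) -> ((p2 \/ ~p3) \/ ~(p2 -> ((p1 \/ p2) -> ~p3))))) /\ (((p2 /\ p2) \/ p3) \/ p2)): Gödel ¬ of 0 = 1 (operand is 0)

1.00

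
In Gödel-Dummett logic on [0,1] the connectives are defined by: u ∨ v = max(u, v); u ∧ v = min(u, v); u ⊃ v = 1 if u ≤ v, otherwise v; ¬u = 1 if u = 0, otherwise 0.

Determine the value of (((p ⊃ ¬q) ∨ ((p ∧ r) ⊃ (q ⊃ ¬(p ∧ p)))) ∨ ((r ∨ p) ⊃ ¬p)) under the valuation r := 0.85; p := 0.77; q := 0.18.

0.00

¬q: Gödel ¬ of 0.18 = 0 (operand ≠ 0)
(p ⊃ ¬q): 0.77 > 0, so result = 0
(p ∧ r) = min(0.77, 0.85) = 0.77
(p ∧ p) = min(0.77, 0.77) = 0.77
¬(p ∧ p): Gödel ¬ of 0.77 = 0 (operand ≠ 0)
(q ⊃ ¬(p ∧ p)): 0.18 > 0, so result = 0
((p ∧ r) ⊃ (q ⊃ ¬(p ∧ p))): 0.77 > 0, so result = 0
((p ⊃ ¬q) ∨ ((p ∧ r) ⊃ (q ⊃ ¬(p ∧ p)))) = max(0, 0) = 0
(r ∨ p) = max(0.85, 0.77) = 0.85
¬p: Gödel ¬ of 0.77 = 0 (operand ≠ 0)
((r ∨ p) ⊃ ¬p): 0.85 > 0, so result = 0
(((p ⊃ ¬q) ∨ ((p ∧ r) ⊃ (q ⊃ ¬(p ∧ p)))) ∨ ((r ∨ p) ⊃ ¬p)) = max(0, 0) = 0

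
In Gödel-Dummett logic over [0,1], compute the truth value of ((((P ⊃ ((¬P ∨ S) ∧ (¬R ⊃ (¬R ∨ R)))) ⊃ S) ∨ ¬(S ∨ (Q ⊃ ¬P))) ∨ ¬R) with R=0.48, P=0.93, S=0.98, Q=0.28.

0.98

¬P: Gödel ¬ of 0.93 = 0 (operand ≠ 0)
(¬P ∨ S) = max(0, 0.98) = 0.98
¬R: Gödel ¬ of 0.48 = 0 (operand ≠ 0)
¬R: Gödel ¬ of 0.48 = 0 (operand ≠ 0)
(¬R ∨ R) = max(0, 0.48) = 0.48
(¬R ⊃ (¬R ∨ R)): 0 ≤ 0.48, so result = 1
((¬P ∨ S) ∧ (¬R ⊃ (¬R ∨ R))) = min(0.98, 1) = 0.98
(P ⊃ ((¬P ∨ S) ∧ (¬R ⊃ (¬R ∨ R)))): 0.93 ≤ 0.98, so result = 1
((P ⊃ ((¬P ∨ S) ∧ (¬R ⊃ (¬R ∨ R)))) ⊃ S): 1 > 0.98, so result = 0.98
¬P: Gödel ¬ of 0.93 = 0 (operand ≠ 0)
(Q ⊃ ¬P): 0.28 > 0, so result = 0
(S ∨ (Q ⊃ ¬P)) = max(0.98, 0) = 0.98
¬(S ∨ (Q ⊃ ¬P)): Gödel ¬ of 0.98 = 0 (operand ≠ 0)
(((P ⊃ ((¬P ∨ S) ∧ (¬R ⊃ (¬R ∨ R)))) ⊃ S) ∨ ¬(S ∨ (Q ⊃ ¬P))) = max(0.98, 0) = 0.98
¬R: Gödel ¬ of 0.48 = 0 (operand ≠ 0)
((((P ⊃ ((¬P ∨ S) ∧ (¬R ⊃ (¬R ∨ R)))) ⊃ S) ∨ ¬(S ∨ (Q ⊃ ¬P))) ∨ ¬R) = max(0.98, 0) = 0.98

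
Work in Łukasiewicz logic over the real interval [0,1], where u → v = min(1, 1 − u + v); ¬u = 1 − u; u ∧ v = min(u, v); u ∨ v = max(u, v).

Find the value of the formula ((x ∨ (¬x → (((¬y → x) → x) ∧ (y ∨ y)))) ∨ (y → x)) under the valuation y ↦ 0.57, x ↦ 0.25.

¬x: Łukasiewicz ¬ gives 1 − 0.25 = 0.75
¬y: Łukasiewicz ¬ gives 1 − 0.57 = 0.43
(¬y → x): min(1, 1 − 0.43 + 0.25) = 0.82
((¬y → x) → x): min(1, 1 − 0.82 + 0.25) = 0.43
(y ∨ y) = max(0.57, 0.57) = 0.57
(((¬y → x) → x) ∧ (y ∨ y)) = min(0.43, 0.57) = 0.43
(¬x → (((¬y → x) → x) ∧ (y ∨ y))): min(1, 1 − 0.75 + 0.43) = 0.68
(x ∨ (¬x → (((¬y → x) → x) ∧ (y ∨ y)))) = max(0.25, 0.68) = 0.68
(y → x): min(1, 1 − 0.57 + 0.25) = 0.68
((x ∨ (¬x → (((¬y → x) → x) ∧ (y ∨ y)))) ∨ (y → x)) = max(0.68, 0.68) = 0.68

0.68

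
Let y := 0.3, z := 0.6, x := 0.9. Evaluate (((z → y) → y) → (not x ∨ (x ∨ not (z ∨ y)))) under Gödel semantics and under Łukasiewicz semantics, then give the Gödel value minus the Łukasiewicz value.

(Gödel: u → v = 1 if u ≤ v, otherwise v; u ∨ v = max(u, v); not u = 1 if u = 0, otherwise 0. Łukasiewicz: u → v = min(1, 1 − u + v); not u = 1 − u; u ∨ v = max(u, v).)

Gödel evaluation:
  (z → y): 0.6 > 0.3, so result = 0.3
  ((z → y) → y): 0.3 ≤ 0.3, so result = 1
  not x: Gödel ¬ of 0.9 = 0 (operand ≠ 0)
  (z ∨ y) = max(0.6, 0.3) = 0.6
  not (z ∨ y): Gödel ¬ of 0.6 = 0 (operand ≠ 0)
  (x ∨ not (z ∨ y)) = max(0.9, 0) = 0.9
  (not x ∨ (x ∨ not (z ∨ y))) = max(0, 0.9) = 0.9
  (((z → y) → y) → (not x ∨ (x ∨ not (z ∨ y)))): 1 > 0.9, so result = 0.9
  Gödel value = 0.9
Łukasiewicz evaluation:
  (z → y): min(1, 1 − 0.6 + 0.3) = 0.7
  ((z → y) → y): min(1, 1 − 0.7 + 0.3) = 0.6
  not x: Łukasiewicz ¬ gives 1 − 0.9 = 0.1
  (z ∨ y) = max(0.6, 0.3) = 0.6
  not (z ∨ y): Łukasiewicz ¬ gives 1 − 0.6 = 0.4
  (x ∨ not (z ∨ y)) = max(0.9, 0.4) = 0.9
  (not x ∨ (x ∨ not (z ∨ y))) = max(0.1, 0.9) = 0.9
  (((z → y) → y) → (not x ∨ (x ∨ not (z ∨ y)))): min(1, 1 − 0.6 + 0.9) = 1
  Łukasiewicz value = 1
Difference: 0.9 − 1 = -0.10

-0.10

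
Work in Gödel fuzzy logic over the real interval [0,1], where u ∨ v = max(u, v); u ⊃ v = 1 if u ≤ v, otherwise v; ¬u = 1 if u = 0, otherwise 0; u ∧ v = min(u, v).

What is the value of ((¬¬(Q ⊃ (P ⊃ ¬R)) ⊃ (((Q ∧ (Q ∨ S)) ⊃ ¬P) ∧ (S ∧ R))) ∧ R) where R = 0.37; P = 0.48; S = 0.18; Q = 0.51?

0.37

¬R: Gödel ¬ of 0.37 = 0 (operand ≠ 0)
(P ⊃ ¬R): 0.48 > 0, so result = 0
(Q ⊃ (P ⊃ ¬R)): 0.51 > 0, so result = 0
¬(Q ⊃ (P ⊃ ¬R)): Gödel ¬ of 0 = 1 (operand is 0)
¬¬(Q ⊃ (P ⊃ ¬R)): Gödel ¬ of 1 = 0 (operand ≠ 0)
(Q ∨ S) = max(0.51, 0.18) = 0.51
(Q ∧ (Q ∨ S)) = min(0.51, 0.51) = 0.51
¬P: Gödel ¬ of 0.48 = 0 (operand ≠ 0)
((Q ∧ (Q ∨ S)) ⊃ ¬P): 0.51 > 0, so result = 0
(S ∧ R) = min(0.18, 0.37) = 0.18
(((Q ∧ (Q ∨ S)) ⊃ ¬P) ∧ (S ∧ R)) = min(0, 0.18) = 0
(¬¬(Q ⊃ (P ⊃ ¬R)) ⊃ (((Q ∧ (Q ∨ S)) ⊃ ¬P) ∧ (S ∧ R))): 0 ≤ 0, so result = 1
((¬¬(Q ⊃ (P ⊃ ¬R)) ⊃ (((Q ∧ (Q ∨ S)) ⊃ ¬P) ∧ (S ∧ R))) ∧ R) = min(1, 0.37) = 0.37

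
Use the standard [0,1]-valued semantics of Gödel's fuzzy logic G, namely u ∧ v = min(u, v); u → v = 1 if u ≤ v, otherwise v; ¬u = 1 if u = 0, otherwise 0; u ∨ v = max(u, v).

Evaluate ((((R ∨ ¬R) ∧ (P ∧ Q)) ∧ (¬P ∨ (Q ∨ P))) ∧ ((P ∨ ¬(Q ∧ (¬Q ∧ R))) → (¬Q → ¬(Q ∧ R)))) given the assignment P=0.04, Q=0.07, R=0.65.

¬R: Gödel ¬ of 0.65 = 0 (operand ≠ 0)
(R ∨ ¬R) = max(0.65, 0) = 0.65
(P ∧ Q) = min(0.04, 0.07) = 0.04
((R ∨ ¬R) ∧ (P ∧ Q)) = min(0.65, 0.04) = 0.04
¬P: Gödel ¬ of 0.04 = 0 (operand ≠ 0)
(Q ∨ P) = max(0.07, 0.04) = 0.07
(¬P ∨ (Q ∨ P)) = max(0, 0.07) = 0.07
(((R ∨ ¬R) ∧ (P ∧ Q)) ∧ (¬P ∨ (Q ∨ P))) = min(0.04, 0.07) = 0.04
¬Q: Gödel ¬ of 0.07 = 0 (operand ≠ 0)
(¬Q ∧ R) = min(0, 0.65) = 0
(Q ∧ (¬Q ∧ R)) = min(0.07, 0) = 0
¬(Q ∧ (¬Q ∧ R)): Gödel ¬ of 0 = 1 (operand is 0)
(P ∨ ¬(Q ∧ (¬Q ∧ R))) = max(0.04, 1) = 1
¬Q: Gödel ¬ of 0.07 = 0 (operand ≠ 0)
(Q ∧ R) = min(0.07, 0.65) = 0.07
¬(Q ∧ R): Gödel ¬ of 0.07 = 0 (operand ≠ 0)
(¬Q → ¬(Q ∧ R)): 0 ≤ 0, so result = 1
((P ∨ ¬(Q ∧ (¬Q ∧ R))) → (¬Q → ¬(Q ∧ R))): 1 ≤ 1, so result = 1
((((R ∨ ¬R) ∧ (P ∧ Q)) ∧ (¬P ∨ (Q ∨ P))) ∧ ((P ∨ ¬(Q ∧ (¬Q ∧ R))) → (¬Q → ¬(Q ∧ R)))) = min(0.04, 1) = 0.04

0.04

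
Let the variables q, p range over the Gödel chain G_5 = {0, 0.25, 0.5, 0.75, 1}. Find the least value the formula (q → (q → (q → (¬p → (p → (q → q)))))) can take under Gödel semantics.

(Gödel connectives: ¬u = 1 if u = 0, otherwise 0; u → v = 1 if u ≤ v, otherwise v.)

1.00

Every assignment gives 1. For instance at q = 0, p = 0:
  ¬p: Gödel ¬ of 0 = 1 (operand is 0)
  (q → q): 0 ≤ 0, so result = 1
  (p → (q → q)): 0 ≤ 1, so result = 1
  (¬p → (p → (q → q))): 1 ≤ 1, so result = 1
  (q → (¬p → (p → (q → q)))): 0 ≤ 1, so result = 1
  (q → (q → (¬p → (p → (q → q))))): 0 ≤ 1, so result = 1
  (q → (q → (q → (¬p → (p → (q → q)))))): 0 ≤ 1, so result = 1
All 25 assignments give value 1 — the formula is a G_5-tautology.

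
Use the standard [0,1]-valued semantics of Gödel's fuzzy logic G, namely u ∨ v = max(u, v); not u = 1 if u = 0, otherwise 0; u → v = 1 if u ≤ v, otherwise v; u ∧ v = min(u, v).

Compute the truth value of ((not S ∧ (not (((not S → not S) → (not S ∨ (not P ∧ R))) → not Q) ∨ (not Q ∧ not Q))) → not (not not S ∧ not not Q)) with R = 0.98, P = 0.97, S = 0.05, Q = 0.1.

not S: Gödel ¬ of 0.05 = 0 (operand ≠ 0)
not S: Gödel ¬ of 0.05 = 0 (operand ≠ 0)
not S: Gödel ¬ of 0.05 = 0 (operand ≠ 0)
(not S → not S): 0 ≤ 0, so result = 1
not S: Gödel ¬ of 0.05 = 0 (operand ≠ 0)
not P: Gödel ¬ of 0.97 = 0 (operand ≠ 0)
(not P ∧ R) = min(0, 0.98) = 0
(not S ∨ (not P ∧ R)) = max(0, 0) = 0
((not S → not S) → (not S ∨ (not P ∧ R))): 1 > 0, so result = 0
not Q: Gödel ¬ of 0.1 = 0 (operand ≠ 0)
(((not S → not S) → (not S ∨ (not P ∧ R))) → not Q): 0 ≤ 0, so result = 1
not (((not S → not S) → (not S ∨ (not P ∧ R))) → not Q): Gödel ¬ of 1 = 0 (operand ≠ 0)
not Q: Gödel ¬ of 0.1 = 0 (operand ≠ 0)
not Q: Gödel ¬ of 0.1 = 0 (operand ≠ 0)
(not Q ∧ not Q) = min(0, 0) = 0
(not (((not S → not S) → (not S ∨ (not P ∧ R))) → not Q) ∨ (not Q ∧ not Q)) = max(0, 0) = 0
(not S ∧ (not (((not S → not S) → (not S ∨ (not P ∧ R))) → not Q) ∨ (not Q ∧ not Q))) = min(0, 0) = 0
not S: Gödel ¬ of 0.05 = 0 (operand ≠ 0)
not not S: Gödel ¬ of 0 = 1 (operand is 0)
not Q: Gödel ¬ of 0.1 = 0 (operand ≠ 0)
not not Q: Gödel ¬ of 0 = 1 (operand is 0)
(not not S ∧ not not Q) = min(1, 1) = 1
not (not not S ∧ not not Q): Gödel ¬ of 1 = 0 (operand ≠ 0)
((not S ∧ (not (((not S → not S) → (not S ∨ (not P ∧ R))) → not Q) ∨ (not Q ∧ not Q))) → not (not not S ∧ not not Q)): 0 ≤ 0, so result = 1

1.00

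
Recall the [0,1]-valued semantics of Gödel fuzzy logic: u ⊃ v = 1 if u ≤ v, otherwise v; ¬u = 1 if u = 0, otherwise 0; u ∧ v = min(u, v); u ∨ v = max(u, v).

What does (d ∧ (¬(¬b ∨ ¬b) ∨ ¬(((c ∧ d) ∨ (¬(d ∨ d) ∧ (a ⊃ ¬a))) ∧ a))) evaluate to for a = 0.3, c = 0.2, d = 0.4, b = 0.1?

0.40

¬b: Gödel ¬ of 0.1 = 0 (operand ≠ 0)
¬b: Gödel ¬ of 0.1 = 0 (operand ≠ 0)
(¬b ∨ ¬b) = max(0, 0) = 0
¬(¬b ∨ ¬b): Gödel ¬ of 0 = 1 (operand is 0)
(c ∧ d) = min(0.2, 0.4) = 0.2
(d ∨ d) = max(0.4, 0.4) = 0.4
¬(d ∨ d): Gödel ¬ of 0.4 = 0 (operand ≠ 0)
¬a: Gödel ¬ of 0.3 = 0 (operand ≠ 0)
(a ⊃ ¬a): 0.3 > 0, so result = 0
(¬(d ∨ d) ∧ (a ⊃ ¬a)) = min(0, 0) = 0
((c ∧ d) ∨ (¬(d ∨ d) ∧ (a ⊃ ¬a))) = max(0.2, 0) = 0.2
(((c ∧ d) ∨ (¬(d ∨ d) ∧ (a ⊃ ¬a))) ∧ a) = min(0.2, 0.3) = 0.2
¬(((c ∧ d) ∨ (¬(d ∨ d) ∧ (a ⊃ ¬a))) ∧ a): Gödel ¬ of 0.2 = 0 (operand ≠ 0)
(¬(¬b ∨ ¬b) ∨ ¬(((c ∧ d) ∨ (¬(d ∨ d) ∧ (a ⊃ ¬a))) ∧ a)) = max(1, 0) = 1
(d ∧ (¬(¬b ∨ ¬b) ∨ ¬(((c ∧ d) ∨ (¬(d ∨ d) ∧ (a ⊃ ¬a))) ∧ a))) = min(0.4, 1) = 0.4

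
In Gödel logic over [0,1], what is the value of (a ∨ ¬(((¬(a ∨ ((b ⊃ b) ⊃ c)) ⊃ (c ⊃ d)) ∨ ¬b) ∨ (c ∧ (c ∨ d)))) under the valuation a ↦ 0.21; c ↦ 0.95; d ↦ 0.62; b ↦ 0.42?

(b ⊃ b): 0.42 ≤ 0.42, so result = 1
((b ⊃ b) ⊃ c): 1 > 0.95, so result = 0.95
(a ∨ ((b ⊃ b) ⊃ c)) = max(0.21, 0.95) = 0.95
¬(a ∨ ((b ⊃ b) ⊃ c)): Gödel ¬ of 0.95 = 0 (operand ≠ 0)
(c ⊃ d): 0.95 > 0.62, so result = 0.62
(¬(a ∨ ((b ⊃ b) ⊃ c)) ⊃ (c ⊃ d)): 0 ≤ 0.62, so result = 1
¬b: Gödel ¬ of 0.42 = 0 (operand ≠ 0)
((¬(a ∨ ((b ⊃ b) ⊃ c)) ⊃ (c ⊃ d)) ∨ ¬b) = max(1, 0) = 1
(c ∨ d) = max(0.95, 0.62) = 0.95
(c ∧ (c ∨ d)) = min(0.95, 0.95) = 0.95
(((¬(a ∨ ((b ⊃ b) ⊃ c)) ⊃ (c ⊃ d)) ∨ ¬b) ∨ (c ∧ (c ∨ d))) = max(1, 0.95) = 1
¬(((¬(a ∨ ((b ⊃ b) ⊃ c)) ⊃ (c ⊃ d)) ∨ ¬b) ∨ (c ∧ (c ∨ d))): Gödel ¬ of 1 = 0 (operand ≠ 0)
(a ∨ ¬(((¬(a ∨ ((b ⊃ b) ⊃ c)) ⊃ (c ⊃ d)) ∨ ¬b) ∨ (c ∧ (c ∨ d)))) = max(0.21, 0) = 0.21

0.21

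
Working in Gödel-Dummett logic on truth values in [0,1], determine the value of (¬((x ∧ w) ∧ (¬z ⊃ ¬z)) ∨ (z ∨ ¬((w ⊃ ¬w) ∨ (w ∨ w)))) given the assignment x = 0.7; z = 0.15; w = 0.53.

0.15

(x ∧ w) = min(0.7, 0.53) = 0.53
¬z: Gödel ¬ of 0.15 = 0 (operand ≠ 0)
¬z: Gödel ¬ of 0.15 = 0 (operand ≠ 0)
(¬z ⊃ ¬z): 0 ≤ 0, so result = 1
((x ∧ w) ∧ (¬z ⊃ ¬z)) = min(0.53, 1) = 0.53
¬((x ∧ w) ∧ (¬z ⊃ ¬z)): Gödel ¬ of 0.53 = 0 (operand ≠ 0)
¬w: Gödel ¬ of 0.53 = 0 (operand ≠ 0)
(w ⊃ ¬w): 0.53 > 0, so result = 0
(w ∨ w) = max(0.53, 0.53) = 0.53
((w ⊃ ¬w) ∨ (w ∨ w)) = max(0, 0.53) = 0.53
¬((w ⊃ ¬w) ∨ (w ∨ w)): Gödel ¬ of 0.53 = 0 (operand ≠ 0)
(z ∨ ¬((w ⊃ ¬w) ∨ (w ∨ w))) = max(0.15, 0) = 0.15
(¬((x ∧ w) ∧ (¬z ⊃ ¬z)) ∨ (z ∨ ¬((w ⊃ ¬w) ∨ (w ∨ w)))) = max(0, 0.15) = 0.15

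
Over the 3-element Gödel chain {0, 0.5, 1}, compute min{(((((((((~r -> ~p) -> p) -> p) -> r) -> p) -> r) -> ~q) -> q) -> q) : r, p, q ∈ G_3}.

0.50

The minimum is attained at r = 0.5, p = 0, q = 0.5:
  ~r: Gödel ¬ of 0.5 = 0 (operand ≠ 0)
  ~p: Gödel ¬ of 0 = 1 (operand is 0)
  (~r -> ~p): 0 ≤ 1, so result = 1
  ((~r -> ~p) -> p): 1 > 0, so result = 0
  (((~r -> ~p) -> p) -> p): 0 ≤ 0, so result = 1
  ((((~r -> ~p) -> p) -> p) -> r): 1 > 0.5, so result = 0.5
  (((((~r -> ~p) -> p) -> p) -> r) -> p): 0.5 > 0, so result = 0
  ((((((~r -> ~p) -> p) -> p) -> r) -> p) -> r): 0 ≤ 0.5, so result = 1
  ~q: Gödel ¬ of 0.5 = 0 (operand ≠ 0)
  (((((((~r -> ~p) -> p) -> p) -> r) -> p) -> r) -> ~q): 1 > 0, so result = 0
  ((((((((~r -> ~p) -> p) -> p) -> r) -> p) -> r) -> ~q) -> q): 0 ≤ 0.5, so result = 1
  (((((((((~r -> ~p) -> p) -> p) -> r) -> p) -> r) -> ~q) -> q) -> q): 1 > 0.5, so result = 0.5
Checking all 27 assignments confirms none give a value below 0.50.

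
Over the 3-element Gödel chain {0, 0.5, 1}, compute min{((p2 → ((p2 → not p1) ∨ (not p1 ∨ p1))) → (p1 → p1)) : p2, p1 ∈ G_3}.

Every assignment gives 1. For instance at p2 = 0, p1 = 0:
  not p1: Gödel ¬ of 0 = 1 (operand is 0)
  (p2 → not p1): 0 ≤ 1, so result = 1
  not p1: Gödel ¬ of 0 = 1 (operand is 0)
  (not p1 ∨ p1) = max(1, 0) = 1
  ((p2 → not p1) ∨ (not p1 ∨ p1)) = max(1, 1) = 1
  (p2 → ((p2 → not p1) ∨ (not p1 ∨ p1))): 0 ≤ 1, so result = 1
  (p1 → p1): 0 ≤ 0, so result = 1
  ((p2 → ((p2 → not p1) ∨ (not p1 ∨ p1))) → (p1 → p1)): 1 ≤ 1, so result = 1
All 9 assignments give value 1 — the formula is a G_3-tautology.

1.00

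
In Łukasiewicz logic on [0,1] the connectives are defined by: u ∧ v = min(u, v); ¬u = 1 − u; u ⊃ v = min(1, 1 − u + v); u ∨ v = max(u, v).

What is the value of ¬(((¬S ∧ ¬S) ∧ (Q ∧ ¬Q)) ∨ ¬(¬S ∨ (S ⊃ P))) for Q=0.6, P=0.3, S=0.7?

¬S: Łukasiewicz ¬ gives 1 − 0.7 = 0.3
¬S: Łukasiewicz ¬ gives 1 − 0.7 = 0.3
(¬S ∧ ¬S) = min(0.3, 0.3) = 0.3
¬Q: Łukasiewicz ¬ gives 1 − 0.6 = 0.4
(Q ∧ ¬Q) = min(0.6, 0.4) = 0.4
((¬S ∧ ¬S) ∧ (Q ∧ ¬Q)) = min(0.3, 0.4) = 0.3
¬S: Łukasiewicz ¬ gives 1 − 0.7 = 0.3
(S ⊃ P): min(1, 1 − 0.7 + 0.3) = 0.6
(¬S ∨ (S ⊃ P)) = max(0.3, 0.6) = 0.6
¬(¬S ∨ (S ⊃ P)): Łukasiewicz ¬ gives 1 − 0.6 = 0.4
(((¬S ∧ ¬S) ∧ (Q ∧ ¬Q)) ∨ ¬(¬S ∨ (S ⊃ P))) = max(0.3, 0.4) = 0.4
¬(((¬S ∧ ¬S) ∧ (Q ∧ ¬Q)) ∨ ¬(¬S ∨ (S ⊃ P))): Łukasiewicz ¬ gives 1 − 0.4 = 0.6

0.60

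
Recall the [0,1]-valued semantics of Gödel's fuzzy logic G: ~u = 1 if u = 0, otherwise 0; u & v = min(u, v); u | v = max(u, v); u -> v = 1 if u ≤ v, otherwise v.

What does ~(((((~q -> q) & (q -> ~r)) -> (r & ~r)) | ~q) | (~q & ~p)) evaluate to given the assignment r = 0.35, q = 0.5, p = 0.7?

0.00

~q: Gödel ¬ of 0.5 = 0 (operand ≠ 0)
(~q -> q): 0 ≤ 0.5, so result = 1
~r: Gödel ¬ of 0.35 = 0 (operand ≠ 0)
(q -> ~r): 0.5 > 0, so result = 0
((~q -> q) & (q -> ~r)) = min(1, 0) = 0
~r: Gödel ¬ of 0.35 = 0 (operand ≠ 0)
(r & ~r) = min(0.35, 0) = 0
(((~q -> q) & (q -> ~r)) -> (r & ~r)): 0 ≤ 0, so result = 1
~q: Gödel ¬ of 0.5 = 0 (operand ≠ 0)
((((~q -> q) & (q -> ~r)) -> (r & ~r)) | ~q) = max(1, 0) = 1
~q: Gödel ¬ of 0.5 = 0 (operand ≠ 0)
~p: Gödel ¬ of 0.7 = 0 (operand ≠ 0)
(~q & ~p) = min(0, 0) = 0
(((((~q -> q) & (q -> ~r)) -> (r & ~r)) | ~q) | (~q & ~p)) = max(1, 0) = 1
~(((((~q -> q) & (q -> ~r)) -> (r & ~r)) | ~q) | (~q & ~p)): Gödel ¬ of 1 = 0 (operand ≠ 0)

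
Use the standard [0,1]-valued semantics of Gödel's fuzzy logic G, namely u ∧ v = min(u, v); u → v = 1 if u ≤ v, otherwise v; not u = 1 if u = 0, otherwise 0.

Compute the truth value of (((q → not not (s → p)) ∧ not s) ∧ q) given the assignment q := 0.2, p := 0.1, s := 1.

(s → p): 1 > 0.1, so result = 0.1
not (s → p): Gödel ¬ of 0.1 = 0 (operand ≠ 0)
not not (s → p): Gödel ¬ of 0 = 1 (operand is 0)
(q → not not (s → p)): 0.2 ≤ 1, so result = 1
not s: Gödel ¬ of 1 = 0 (operand ≠ 0)
((q → not not (s → p)) ∧ not s) = min(1, 0) = 0
(((q → not not (s → p)) ∧ not s) ∧ q) = min(0, 0.2) = 0

0.00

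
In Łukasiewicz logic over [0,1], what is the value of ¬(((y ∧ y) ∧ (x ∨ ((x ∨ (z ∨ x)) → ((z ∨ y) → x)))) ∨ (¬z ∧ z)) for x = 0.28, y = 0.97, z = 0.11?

(y ∧ y) = min(0.97, 0.97) = 0.97
(z ∨ x) = max(0.11, 0.28) = 0.28
(x ∨ (z ∨ x)) = max(0.28, 0.28) = 0.28
(z ∨ y) = max(0.11, 0.97) = 0.97
((z ∨ y) → x): min(1, 1 − 0.97 + 0.28) = 0.31
((x ∨ (z ∨ x)) → ((z ∨ y) → x)): min(1, 1 − 0.28 + 0.31) = 1
(x ∨ ((x ∨ (z ∨ x)) → ((z ∨ y) → x))) = max(0.28, 1) = 1
((y ∧ y) ∧ (x ∨ ((x ∨ (z ∨ x)) → ((z ∨ y) → x)))) = min(0.97, 1) = 0.97
¬z: Łukasiewicz ¬ gives 1 − 0.11 = 0.89
(¬z ∧ z) = min(0.89, 0.11) = 0.11
(((y ∧ y) ∧ (x ∨ ((x ∨ (z ∨ x)) → ((z ∨ y) → x)))) ∨ (¬z ∧ z)) = max(0.97, 0.11) = 0.97
¬(((y ∧ y) ∧ (x ∨ ((x ∨ (z ∨ x)) → ((z ∨ y) → x)))) ∨ (¬z ∧ z)): Łukasiewicz ¬ gives 1 − 0.97 = 0.03

0.03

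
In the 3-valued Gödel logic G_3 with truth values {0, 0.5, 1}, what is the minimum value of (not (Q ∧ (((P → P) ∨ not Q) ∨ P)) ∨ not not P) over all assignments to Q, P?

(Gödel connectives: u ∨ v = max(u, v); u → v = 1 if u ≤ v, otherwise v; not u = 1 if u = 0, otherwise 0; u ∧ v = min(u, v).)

The minimum is attained at Q = 0.5, P = 0:
  (P → P): 0 ≤ 0, so result = 1
  not Q: Gödel ¬ of 0.5 = 0 (operand ≠ 0)
  ((P → P) ∨ not Q) = max(1, 0) = 1
  (((P → P) ∨ not Q) ∨ P) = max(1, 0) = 1
  (Q ∧ (((P → P) ∨ not Q) ∨ P)) = min(0.5, 1) = 0.5
  not (Q ∧ (((P → P) ∨ not Q) ∨ P)): Gödel ¬ of 0.5 = 0 (operand ≠ 0)
  not P: Gödel ¬ of 0 = 1 (operand is 0)
  not not P: Gödel ¬ of 1 = 0 (operand ≠ 0)
  (not (Q ∧ (((P → P) ∨ not Q) ∨ P)) ∨ not not P) = max(0, 0) = 0
Checking all 9 assignments confirms none give a value below 0.00.

0.00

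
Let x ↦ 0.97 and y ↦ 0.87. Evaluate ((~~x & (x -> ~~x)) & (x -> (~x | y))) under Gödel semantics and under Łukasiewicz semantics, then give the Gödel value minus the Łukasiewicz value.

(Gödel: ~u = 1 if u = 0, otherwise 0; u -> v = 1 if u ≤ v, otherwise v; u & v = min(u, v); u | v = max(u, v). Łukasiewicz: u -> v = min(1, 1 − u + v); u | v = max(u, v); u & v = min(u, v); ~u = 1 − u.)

Gödel evaluation:
  ~x: Gödel ¬ of 0.97 = 0 (operand ≠ 0)
  ~~x: Gödel ¬ of 0 = 1 (operand is 0)
  ~x: Gödel ¬ of 0.97 = 0 (operand ≠ 0)
  ~~x: Gödel ¬ of 0 = 1 (operand is 0)
  (x -> ~~x): 0.97 ≤ 1, so result = 1
  (~~x & (x -> ~~x)) = min(1, 1) = 1
  ~x: Gödel ¬ of 0.97 = 0 (operand ≠ 0)
  (~x | y) = max(0, 0.87) = 0.87
  (x -> (~x | y)): 0.97 > 0.87, so result = 0.87
  ((~~x & (x -> ~~x)) & (x -> (~x | y))) = min(1, 0.87) = 0.87
  Gödel value = 0.87
Łukasiewicz evaluation:
  ~x: Łukasiewicz ¬ gives 1 − 0.97 = 0.03
  ~~x: Łukasiewicz ¬ gives 1 − 0.03 = 0.97
  ~x: Łukasiewicz ¬ gives 1 − 0.97 = 0.03
  ~~x: Łukasiewicz ¬ gives 1 − 0.03 = 0.97
  (x -> ~~x): min(1, 1 − 0.97 + 0.97) = 1
  (~~x & (x -> ~~x)) = min(0.97, 1) = 0.97
  ~x: Łukasiewicz ¬ gives 1 − 0.97 = 0.03
  (~x | y) = max(0.03, 0.87) = 0.87
  (x -> (~x | y)): min(1, 1 − 0.97 + 0.87) = 0.9
  ((~~x & (x -> ~~x)) & (x -> (~x | y))) = min(0.97, 0.9) = 0.9
  Łukasiewicz value = 0.9
Difference: 0.87 − 0.9 = -0.03

-0.03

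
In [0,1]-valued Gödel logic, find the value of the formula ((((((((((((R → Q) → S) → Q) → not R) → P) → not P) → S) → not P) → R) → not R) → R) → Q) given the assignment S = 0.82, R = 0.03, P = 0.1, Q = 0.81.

(R → Q): 0.03 ≤ 0.81, so result = 1
((R → Q) → S): 1 > 0.82, so result = 0.82
(((R → Q) → S) → Q): 0.82 > 0.81, so result = 0.81
not R: Gödel ¬ of 0.03 = 0 (operand ≠ 0)
((((R → Q) → S) → Q) → not R): 0.81 > 0, so result = 0
(((((R → Q) → S) → Q) → not R) → P): 0 ≤ 0.1, so result = 1
not P: Gödel ¬ of 0.1 = 0 (operand ≠ 0)
((((((R → Q) → S) → Q) → not R) → P) → not P): 1 > 0, so result = 0
(((((((R → Q) → S) → Q) → not R) → P) → not P) → S): 0 ≤ 0.82, so result = 1
not P: Gödel ¬ of 0.1 = 0 (operand ≠ 0)
((((((((R → Q) → S) → Q) → not R) → P) → not P) → S) → not P): 1 > 0, so result = 0
(((((((((R → Q) → S) → Q) → not R) → P) → not P) → S) → not P) → R): 0 ≤ 0.03, so result = 1
not R: Gödel ¬ of 0.03 = 0 (operand ≠ 0)
((((((((((R → Q) → S) → Q) → not R) → P) → not P) → S) → not P) → R) → not R): 1 > 0, so result = 0
(((((((((((R → Q) → S) → Q) → not R) → P) → not P) → S) → not P) → R) → not R) → R): 0 ≤ 0.03, so result = 1
((((((((((((R → Q) → S) → Q) → not R) → P) → not P) → S) → not P) → R) → not R) → R) → Q): 1 > 0.81, so result = 0.81

0.81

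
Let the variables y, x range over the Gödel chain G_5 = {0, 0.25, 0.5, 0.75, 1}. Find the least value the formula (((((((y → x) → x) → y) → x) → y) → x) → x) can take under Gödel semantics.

The minimum is attained at y = 0, x = 0.25:
  (y → x): 0 ≤ 0.25, so result = 1
  ((y → x) → x): 1 > 0.25, so result = 0.25
  (((y → x) → x) → y): 0.25 > 0, so result = 0
  ((((y → x) → x) → y) → x): 0 ≤ 0.25, so result = 1
  (((((y → x) → x) → y) → x) → y): 1 > 0, so result = 0
  ((((((y → x) → x) → y) → x) → y) → x): 0 ≤ 0.25, so result = 1
  (((((((y → x) → x) → y) → x) → y) → x) → x): 1 > 0.25, so result = 0.25
Checking all 25 assignments confirms none give a value below 0.25.

0.25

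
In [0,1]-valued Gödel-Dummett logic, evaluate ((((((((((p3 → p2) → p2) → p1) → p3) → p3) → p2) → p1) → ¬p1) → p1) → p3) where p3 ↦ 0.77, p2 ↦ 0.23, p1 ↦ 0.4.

(p3 → p2): 0.77 > 0.23, so result = 0.23
((p3 → p2) → p2): 0.23 ≤ 0.23, so result = 1
(((p3 → p2) → p2) → p1): 1 > 0.4, so result = 0.4
((((p3 → p2) → p2) → p1) → p3): 0.4 ≤ 0.77, so result = 1
(((((p3 → p2) → p2) → p1) → p3) → p3): 1 > 0.77, so result = 0.77
((((((p3 → p2) → p2) → p1) → p3) → p3) → p2): 0.77 > 0.23, so result = 0.23
(((((((p3 → p2) → p2) → p1) → p3) → p3) → p2) → p1): 0.23 ≤ 0.4, so result = 1
¬p1: Gödel ¬ of 0.4 = 0 (operand ≠ 0)
((((((((p3 → p2) → p2) → p1) → p3) → p3) → p2) → p1) → ¬p1): 1 > 0, so result = 0
(((((((((p3 → p2) → p2) → p1) → p3) → p3) → p2) → p1) → ¬p1) → p1): 0 ≤ 0.4, so result = 1
((((((((((p3 → p2) → p2) → p1) → p3) → p3) → p2) → p1) → ¬p1) → p1) → p3): 1 > 0.77, so result = 0.77

0.77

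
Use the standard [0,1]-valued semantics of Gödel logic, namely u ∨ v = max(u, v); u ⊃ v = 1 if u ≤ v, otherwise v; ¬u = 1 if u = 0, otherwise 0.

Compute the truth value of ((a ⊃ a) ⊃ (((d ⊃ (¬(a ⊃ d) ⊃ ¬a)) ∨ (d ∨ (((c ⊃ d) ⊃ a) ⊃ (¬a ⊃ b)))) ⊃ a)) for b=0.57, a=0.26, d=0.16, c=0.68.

0.26

(a ⊃ a): 0.26 ≤ 0.26, so result = 1
(a ⊃ d): 0.26 > 0.16, so result = 0.16
¬(a ⊃ d): Gödel ¬ of 0.16 = 0 (operand ≠ 0)
¬a: Gödel ¬ of 0.26 = 0 (operand ≠ 0)
(¬(a ⊃ d) ⊃ ¬a): 0 ≤ 0, so result = 1
(d ⊃ (¬(a ⊃ d) ⊃ ¬a)): 0.16 ≤ 1, so result = 1
(c ⊃ d): 0.68 > 0.16, so result = 0.16
((c ⊃ d) ⊃ a): 0.16 ≤ 0.26, so result = 1
¬a: Gödel ¬ of 0.26 = 0 (operand ≠ 0)
(¬a ⊃ b): 0 ≤ 0.57, so result = 1
(((c ⊃ d) ⊃ a) ⊃ (¬a ⊃ b)): 1 ≤ 1, so result = 1
(d ∨ (((c ⊃ d) ⊃ a) ⊃ (¬a ⊃ b))) = max(0.16, 1) = 1
((d ⊃ (¬(a ⊃ d) ⊃ ¬a)) ∨ (d ∨ (((c ⊃ d) ⊃ a) ⊃ (¬a ⊃ b)))) = max(1, 1) = 1
(((d ⊃ (¬(a ⊃ d) ⊃ ¬a)) ∨ (d ∨ (((c ⊃ d) ⊃ a) ⊃ (¬a ⊃ b)))) ⊃ a): 1 > 0.26, so result = 0.26
((a ⊃ a) ⊃ (((d ⊃ (¬(a ⊃ d) ⊃ ¬a)) ∨ (d ∨ (((c ⊃ d) ⊃ a) ⊃ (¬a ⊃ b)))) ⊃ a)): 1 > 0.26, so result = 0.26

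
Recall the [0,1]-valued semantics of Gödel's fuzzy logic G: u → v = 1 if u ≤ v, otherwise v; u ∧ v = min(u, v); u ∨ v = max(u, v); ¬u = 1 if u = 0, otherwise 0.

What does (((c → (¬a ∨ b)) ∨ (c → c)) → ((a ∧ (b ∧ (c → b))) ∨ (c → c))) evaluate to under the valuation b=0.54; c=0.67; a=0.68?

¬a: Gödel ¬ of 0.68 = 0 (operand ≠ 0)
(¬a ∨ b) = max(0, 0.54) = 0.54
(c → (¬a ∨ b)): 0.67 > 0.54, so result = 0.54
(c → c): 0.67 ≤ 0.67, so result = 1
((c → (¬a ∨ b)) ∨ (c → c)) = max(0.54, 1) = 1
(c → b): 0.67 > 0.54, so result = 0.54
(b ∧ (c → b)) = min(0.54, 0.54) = 0.54
(a ∧ (b ∧ (c → b))) = min(0.68, 0.54) = 0.54
(c → c): 0.67 ≤ 0.67, so result = 1
((a ∧ (b ∧ (c → b))) ∨ (c → c)) = max(0.54, 1) = 1
(((c → (¬a ∨ b)) ∨ (c → c)) → ((a ∧ (b ∧ (c → b))) ∨ (c → c))): 1 ≤ 1, so result = 1

1.00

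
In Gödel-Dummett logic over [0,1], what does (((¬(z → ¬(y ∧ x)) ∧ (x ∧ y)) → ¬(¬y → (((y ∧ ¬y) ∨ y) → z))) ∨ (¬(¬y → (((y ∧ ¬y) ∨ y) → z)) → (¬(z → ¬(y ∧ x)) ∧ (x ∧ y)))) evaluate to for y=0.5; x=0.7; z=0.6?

1.00

(y ∧ x) = min(0.5, 0.7) = 0.5
¬(y ∧ x): Gödel ¬ of 0.5 = 0 (operand ≠ 0)
(z → ¬(y ∧ x)): 0.6 > 0, so result = 0
¬(z → ¬(y ∧ x)): Gödel ¬ of 0 = 1 (operand is 0)
(x ∧ y) = min(0.7, 0.5) = 0.5
(¬(z → ¬(y ∧ x)) ∧ (x ∧ y)) = min(1, 0.5) = 0.5
¬y: Gödel ¬ of 0.5 = 0 (operand ≠ 0)
¬y: Gödel ¬ of 0.5 = 0 (operand ≠ 0)
(y ∧ ¬y) = min(0.5, 0) = 0
((y ∧ ¬y) ∨ y) = max(0, 0.5) = 0.5
(((y ∧ ¬y) ∨ y) → z): 0.5 ≤ 0.6, so result = 1
(¬y → (((y ∧ ¬y) ∨ y) → z)): 0 ≤ 1, so result = 1
¬(¬y → (((y ∧ ¬y) ∨ y) → z)): Gödel ¬ of 1 = 0 (operand ≠ 0)
((¬(z → ¬(y ∧ x)) ∧ (x ∧ y)) → ¬(¬y → (((y ∧ ¬y) ∨ y) → z))): 0.5 > 0, so result = 0
¬y: Gödel ¬ of 0.5 = 0 (operand ≠ 0)
¬y: Gödel ¬ of 0.5 = 0 (operand ≠ 0)
(y ∧ ¬y) = min(0.5, 0) = 0
((y ∧ ¬y) ∨ y) = max(0, 0.5) = 0.5
(((y ∧ ¬y) ∨ y) → z): 0.5 ≤ 0.6, so result = 1
(¬y → (((y ∧ ¬y) ∨ y) → z)): 0 ≤ 1, so result = 1
¬(¬y → (((y ∧ ¬y) ∨ y) → z)): Gödel ¬ of 1 = 0 (operand ≠ 0)
(y ∧ x) = min(0.5, 0.7) = 0.5
¬(y ∧ x): Gödel ¬ of 0.5 = 0 (operand ≠ 0)
(z → ¬(y ∧ x)): 0.6 > 0, so result = 0
¬(z → ¬(y ∧ x)): Gödel ¬ of 0 = 1 (operand is 0)
(x ∧ y) = min(0.7, 0.5) = 0.5
(¬(z → ¬(y ∧ x)) ∧ (x ∧ y)) = min(1, 0.5) = 0.5
(¬(¬y → (((y ∧ ¬y) ∨ y) → z)) → (¬(z → ¬(y ∧ x)) ∧ (x ∧ y))): 0 ≤ 0.5, so result = 1
(((¬(z → ¬(y ∧ x)) ∧ (x ∧ y)) → ¬(¬y → (((y ∧ ¬y) ∨ y) → z))) ∨ (¬(¬y → (((y ∧ ¬y) ∨ y) → z)) → (¬(z → ¬(y ∧ x)) ∧ (x ∧ y)))) = max(0, 1) = 1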